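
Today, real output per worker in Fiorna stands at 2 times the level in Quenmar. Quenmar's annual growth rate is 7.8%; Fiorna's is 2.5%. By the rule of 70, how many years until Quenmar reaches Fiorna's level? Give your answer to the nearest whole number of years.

roughly 13 years

What matters is the difference: 5.3 pp.
Rule of 70 on the gap: the ratio halves every 70/5.3 ≈ 13.21 years.
A 2 times gap closes after 1 halving: 1 × 13.21 ≈ 13 years.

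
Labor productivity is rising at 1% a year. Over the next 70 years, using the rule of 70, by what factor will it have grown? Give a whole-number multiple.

about 2 times

At 1% one doubling takes ≈ 70.00 years; 70 years is 1 of them, so ×2.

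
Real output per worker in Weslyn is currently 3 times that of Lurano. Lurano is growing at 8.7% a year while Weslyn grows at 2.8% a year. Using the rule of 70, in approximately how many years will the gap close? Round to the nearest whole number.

What matters is the difference: 5.9 pp.
Rule of 70 on the gap: the ratio halves every 70/5.9 ≈ 11.86 years.
A 3 times gap takes log₂(3) ≈ 1.58 halvings to close: 1.58 × 11.86 ≈ 19 years.

roughly 19 years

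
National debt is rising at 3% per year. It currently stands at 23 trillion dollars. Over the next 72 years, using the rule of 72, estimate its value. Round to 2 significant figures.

Doubling time ≈ 72/3 = 24.00 years.
72 years is 72/24.00 ≈ 3.00 doublings, a factor of 2^3.00 ≈ 8.00.
23 × 8.00 ≈ 180 trillion dollars.

approximately 180 trillion dollars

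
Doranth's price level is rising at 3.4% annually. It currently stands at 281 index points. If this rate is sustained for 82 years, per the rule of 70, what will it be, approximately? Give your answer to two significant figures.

Doubling time ≈ 70/3.4 = 20.59 years.
82 years is 82/20.59 ≈ 3.98 doublings, a factor of 2^3.98 ≈ 15.78.
281 × 15.78 ≈ 4400 index points.

about 4400 index points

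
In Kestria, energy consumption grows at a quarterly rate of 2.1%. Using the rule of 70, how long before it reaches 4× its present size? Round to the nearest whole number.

≈ 67 quarters

At 2.1% it doubles every 70/2.1 ≈ 33.33 quarters.
4× is 2 doublings, so 2 × 33.33 ≈ 67 quarters.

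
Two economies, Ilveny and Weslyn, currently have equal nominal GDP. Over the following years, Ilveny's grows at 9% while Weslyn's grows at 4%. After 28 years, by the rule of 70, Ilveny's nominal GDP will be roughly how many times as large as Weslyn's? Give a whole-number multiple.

Ilveny pulls ahead at 5 pp per year, so the ratio doubles every 70/5 ≈ 14.00 years.
In 28 years that's 2.00 doublings: 2^2.00 ≈ 4.

approximately 4 times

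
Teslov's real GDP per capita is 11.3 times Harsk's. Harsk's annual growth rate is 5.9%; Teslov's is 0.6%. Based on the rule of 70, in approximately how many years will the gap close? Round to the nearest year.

The growth-rate gap is 5.9% − 0.6% = 5.3 percentage points.
So the ratio between them halves every 70/5.3 ≈ 13.21 years.
An 11.3 times gap takes log₂(11.3) ≈ 3.50 halvings to close: 3.50 × 13.21 ≈ 46 years.

≈ 46 years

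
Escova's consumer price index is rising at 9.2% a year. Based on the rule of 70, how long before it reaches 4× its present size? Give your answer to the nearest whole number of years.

roughly 15 years

Doubling time ≈ 70/9.2 = 7.61 years.
Getting to 4× needs 2 doublings: 2 × 7.61 ≈ 15 years.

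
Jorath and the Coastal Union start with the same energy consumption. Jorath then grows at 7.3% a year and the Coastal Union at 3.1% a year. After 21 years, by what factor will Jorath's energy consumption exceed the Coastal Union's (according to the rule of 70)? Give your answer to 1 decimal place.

Rate gap = 7.3% − 3.1% = 4.2 points.
The ratio doubles every 70/4.2 ≈ 16.67 years.
21/16.67 ≈ 1.26 doublings → ratio ≈ 2^1.26 ≈ 2.4.

about 2.4 times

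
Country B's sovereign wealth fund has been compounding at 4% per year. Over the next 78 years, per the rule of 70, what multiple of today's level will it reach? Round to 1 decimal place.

Doubles every ≈ 17.50 years (70/4).
78 years is 4.46 doublings; 2^4.46 ≈ 22.0×.

about 22.0 times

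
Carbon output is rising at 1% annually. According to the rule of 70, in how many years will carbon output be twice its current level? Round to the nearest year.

around 70 years

70/1 ≈ 70.00, so it doubles roughly every 70 years.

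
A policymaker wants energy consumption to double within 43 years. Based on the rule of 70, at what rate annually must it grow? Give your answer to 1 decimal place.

70 / 43 ≈ 1.63, so about 1.6% annually.

1.6%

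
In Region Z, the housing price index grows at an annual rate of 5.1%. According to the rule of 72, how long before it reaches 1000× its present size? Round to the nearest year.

approximately 141 years

At 5.1% it doubles every 72/5.1 ≈ 14.12 years.
Reaching 1000× takes log₂(1000) ≈ 9.97 doublings.
9.97 × 14.12 ≈ 141 years.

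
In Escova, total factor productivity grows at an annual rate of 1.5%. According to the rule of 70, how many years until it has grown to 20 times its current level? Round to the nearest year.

One doubling takes 70/1.5 = 46.67 years.
20× is log₂ 20 ≈ 4.32 doublings, so ≈ 4.32 × 46.67 = 202 years.

approximately 202 years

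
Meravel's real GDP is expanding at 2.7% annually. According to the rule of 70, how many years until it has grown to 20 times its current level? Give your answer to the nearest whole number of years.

At 2.7% it doubles every 70/2.7 ≈ 25.93 years.
20× is log₂ 20 ≈ 4.32 doublings, so ≈ 4.32 × 25.93 = 112 years.

around 112 years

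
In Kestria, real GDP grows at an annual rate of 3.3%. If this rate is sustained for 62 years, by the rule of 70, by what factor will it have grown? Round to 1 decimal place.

Doubles every ≈ 21.21 years (70/3.3).
62 years is 2.92 doublings; 2^2.92 ≈ 7.6×.

about 7.6 times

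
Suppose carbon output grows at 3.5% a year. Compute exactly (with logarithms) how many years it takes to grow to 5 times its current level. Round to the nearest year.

t = ln(5) / ln(1 + 0.035) = 1.6094 / 0.034401 ≈ 46.78.
≈ 47 years.

47 years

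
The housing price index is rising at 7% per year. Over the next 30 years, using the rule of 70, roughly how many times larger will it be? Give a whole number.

70/7 ≈ 10.00 years per doubling.
30 years fits 3 doublings: 2^3 = 8.

around 8 times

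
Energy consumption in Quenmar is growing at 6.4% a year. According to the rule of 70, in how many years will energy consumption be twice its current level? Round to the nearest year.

Doubling time ≈ 70 / 6.4 = 10.94 years.

approximately 11 years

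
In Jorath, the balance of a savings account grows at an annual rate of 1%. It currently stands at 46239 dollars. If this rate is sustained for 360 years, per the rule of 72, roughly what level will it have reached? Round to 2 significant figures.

Doubling time ≈ 72/1 = 72.00 years.
360 years is 360/72.00 ≈ 5.00 doublings, a factor of 2^5.00 ≈ 32.00.
46239 × 32.00 ≈ 1500000 dollars.

around 1500000 dollars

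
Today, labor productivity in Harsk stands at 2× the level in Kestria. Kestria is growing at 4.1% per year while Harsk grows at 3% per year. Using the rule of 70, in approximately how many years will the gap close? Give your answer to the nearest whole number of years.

Kestria gains on Harsk at 4.1% − 3% = 1.1 points a year.
At that relative rate the gap halves every 70/1.1 ≈ 63.64 years.
A 2× gap closes after 1 halving: 1 × 63.64 ≈ 64 years.

about 64 years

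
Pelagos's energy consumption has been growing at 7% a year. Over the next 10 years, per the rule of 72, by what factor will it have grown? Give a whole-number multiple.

72/7 ≈ 10.29 years per doubling.
10 years fits 1 doubling: 2^1 = 2.

approximately 2 times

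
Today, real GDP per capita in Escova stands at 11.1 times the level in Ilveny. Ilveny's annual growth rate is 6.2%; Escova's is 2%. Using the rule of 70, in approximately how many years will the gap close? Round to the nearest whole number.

≈ 58 years

What matters is the difference: 4.2 pp.
Rule of 70 on the gap: the ratio halves every 70/4.2 ≈ 16.67 years.
An 11.1 times gap takes log₂(11.1) ≈ 3.47 halvings to close: 3.47 × 16.67 ≈ 58 years.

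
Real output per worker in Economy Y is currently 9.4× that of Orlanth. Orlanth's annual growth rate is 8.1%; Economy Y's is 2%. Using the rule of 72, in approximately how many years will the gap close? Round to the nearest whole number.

≈ 38 years

Orlanth gains on Economy Y at 8.1% − 2% = 6.1 points a year.
At that relative rate the gap halves every 72/6.1 ≈ 11.80 years.
A 9.4× gap takes log₂(9.4) ≈ 3.23 halvings to close: 3.23 × 11.80 ≈ 38 years.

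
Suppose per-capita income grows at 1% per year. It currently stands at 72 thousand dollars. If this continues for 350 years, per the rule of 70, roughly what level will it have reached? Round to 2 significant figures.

about 2300 thousand dollars

Doubling time ≈ 70/1 = 70.00 years.
350 years is 350/70.00 ≈ 5.00 doublings, a factor of 2^5.00 ≈ 32.00.
72 × 32.00 ≈ 2300 thousand dollars.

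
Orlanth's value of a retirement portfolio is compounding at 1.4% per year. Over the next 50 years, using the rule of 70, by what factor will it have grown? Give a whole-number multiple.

about 2 times

70/1.4 ≈ 50.00 years per doubling.
50 years fits 1 doubling: 2^1 = 2.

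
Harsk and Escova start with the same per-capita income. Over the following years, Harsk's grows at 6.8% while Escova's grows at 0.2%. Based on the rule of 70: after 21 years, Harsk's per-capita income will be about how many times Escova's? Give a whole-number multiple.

4 times

Rate gap = 6.8% − 0.2% = 6.6 points.
The ratio doubles every 70/6.6 ≈ 10.61 years.
21/10.61 ≈ 1.98 doublings → ratio ≈ 2^1.98 ≈ 4.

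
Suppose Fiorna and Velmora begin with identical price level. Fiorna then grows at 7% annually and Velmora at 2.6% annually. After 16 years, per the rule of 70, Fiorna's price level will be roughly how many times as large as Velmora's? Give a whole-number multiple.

Rate gap = 7% − 2.6% = 4.4 points.
The ratio doubles every 70/4.4 ≈ 15.91 years.
16/15.91 ≈ 1.01 doublings → ratio ≈ 2^1.01 ≈ 2.

2 times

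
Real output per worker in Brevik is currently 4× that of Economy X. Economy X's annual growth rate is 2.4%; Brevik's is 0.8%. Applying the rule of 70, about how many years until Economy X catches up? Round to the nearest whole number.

88 years

Economy X gains on Brevik at 2.4% − 0.8% = 1.6 points a year.
At that relative rate the gap halves every 70/1.6 ≈ 43.75 years.
A 4× gap closes after 2 halvings: 2 × 43.75 ≈ 88 years.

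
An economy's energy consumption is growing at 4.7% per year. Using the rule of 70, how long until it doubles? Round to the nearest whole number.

roughly 15 years

At 4.7%, doubling takes about 70/4.7 = 14.89 years.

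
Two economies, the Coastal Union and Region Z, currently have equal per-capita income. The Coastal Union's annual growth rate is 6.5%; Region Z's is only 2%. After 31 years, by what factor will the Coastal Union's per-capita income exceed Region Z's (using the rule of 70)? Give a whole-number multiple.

Only the 4.5-point difference matters.
70/4.5 ≈ 15.56 years per doubling of the ratio; 31 years gives 1.99 doublings, so ≈ 4×.

around 4 times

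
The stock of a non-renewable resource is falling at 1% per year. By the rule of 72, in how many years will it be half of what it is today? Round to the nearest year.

Falling at 1%, it halves about every 72/1 = 72.00 years.

≈ 72 years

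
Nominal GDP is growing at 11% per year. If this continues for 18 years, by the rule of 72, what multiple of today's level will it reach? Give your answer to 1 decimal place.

Doubling time ≈ 72/11 = 6.55 years.
18 years / 6.55 ≈ 2.75 doublings → factor 2^2.75 ≈ 6.7.

≈ 6.7 times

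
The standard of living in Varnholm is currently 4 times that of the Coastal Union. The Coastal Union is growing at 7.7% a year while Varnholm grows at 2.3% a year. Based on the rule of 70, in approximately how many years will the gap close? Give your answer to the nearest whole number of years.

roughly 26 years

What matters is the difference: 5.4 pp.
Rule of 70 on the gap: the ratio halves every 70/5.4 ≈ 12.96 years.
A 4 times gap closes after 2 halvings: 2 × 12.96 ≈ 26 years.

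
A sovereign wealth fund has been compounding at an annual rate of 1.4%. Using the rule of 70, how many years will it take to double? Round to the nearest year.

approximately 50 years

Doubling time ≈ 70 / 1.4 = 50.00 years.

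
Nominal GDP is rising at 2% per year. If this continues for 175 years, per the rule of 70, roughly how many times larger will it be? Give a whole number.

about 32 times

Doubling time ≈ 70/2 = 35.00 years.
175/35.00 ≈ 5 doublings, so about 2^5 = 32×.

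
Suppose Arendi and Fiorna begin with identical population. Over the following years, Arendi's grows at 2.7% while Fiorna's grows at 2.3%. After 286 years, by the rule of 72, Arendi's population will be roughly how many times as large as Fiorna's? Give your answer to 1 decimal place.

roughly 3.0 times

Arendi pulls ahead at 0.4 pp per year, so the ratio doubles every 72/0.4 ≈ 180.00 years.
In 286 years that's 1.59 doublings: 2^1.59 ≈ 3.0.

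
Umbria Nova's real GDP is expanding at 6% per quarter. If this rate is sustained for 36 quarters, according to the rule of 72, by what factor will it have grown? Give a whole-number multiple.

roughly 8 times

72/6 ≈ 12.00 quarters per doubling.
36 quarters fits 3 doublings: 2^3 = 8.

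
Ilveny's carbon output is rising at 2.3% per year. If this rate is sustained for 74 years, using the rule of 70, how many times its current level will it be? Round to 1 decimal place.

5.4 times

Doubling time ≈ 70/2.3 = 30.43 years.
74 years / 30.43 ≈ 2.43 doublings → factor 2^2.43 ≈ 5.4.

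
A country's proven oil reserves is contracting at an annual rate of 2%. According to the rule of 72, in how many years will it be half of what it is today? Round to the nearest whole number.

The rule works in reverse for decay: 72/2 ≈ 36.00 years to halve.

about 36 years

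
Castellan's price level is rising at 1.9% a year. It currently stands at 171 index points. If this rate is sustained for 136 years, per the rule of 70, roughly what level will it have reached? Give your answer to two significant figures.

roughly 2200 index points

Doubling time ≈ 70/1.9 = 36.84 years.
136 years is 136/36.84 ≈ 3.69 doublings, a factor of 2^3.69 ≈ 12.91.
171 × 12.91 ≈ 2200 index points.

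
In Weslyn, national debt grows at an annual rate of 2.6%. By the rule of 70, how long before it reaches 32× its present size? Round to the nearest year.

At 2.6% it doubles every 70/2.6 ≈ 26.92 years.
Getting to 32× needs 5 doublings: 5 × 26.92 ≈ 135 years.

roughly 135 years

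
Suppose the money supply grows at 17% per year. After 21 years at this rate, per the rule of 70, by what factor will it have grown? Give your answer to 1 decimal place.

roughly 34.3 times

Doubling time ≈ 70/17 = 4.12 years.
21 years / 4.12 ≈ 5.10 doublings → factor 2^5.10 ≈ 34.3.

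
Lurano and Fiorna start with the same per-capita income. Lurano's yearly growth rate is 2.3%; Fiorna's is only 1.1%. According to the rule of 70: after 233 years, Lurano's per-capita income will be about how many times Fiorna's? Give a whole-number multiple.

Rate gap = 2.3% − 1.1% = 1.2 points.
The ratio doubles every 70/1.2 ≈ 58.33 years.
233/58.33 ≈ 3.99 doublings → ratio ≈ 2^3.99 ≈ 16.

around 16 times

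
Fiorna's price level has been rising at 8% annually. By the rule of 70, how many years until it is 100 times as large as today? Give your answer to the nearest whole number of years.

One doubling takes 70/8 = 8.75 years.
100× is log₂ 100 ≈ 6.64 doublings, so ≈ 6.64 × 8.75 = 58 years.

58 years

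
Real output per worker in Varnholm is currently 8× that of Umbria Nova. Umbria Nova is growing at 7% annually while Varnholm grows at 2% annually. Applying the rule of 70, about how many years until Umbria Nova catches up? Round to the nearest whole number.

≈ 42 years

What matters is the difference: 5 pp.
Rule of 70 on the gap: the ratio halves every 70/5 ≈ 14.00 years.
An 8× gap closes after 3 halvings: 3 × 14.00 ≈ 42 years.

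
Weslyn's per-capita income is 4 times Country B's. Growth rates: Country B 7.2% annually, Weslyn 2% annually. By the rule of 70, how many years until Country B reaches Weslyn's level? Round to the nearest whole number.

The growth-rate gap is 7.2% − 2% = 5.2 percentage points.
So the ratio between them halves every 70/5.2 ≈ 13.46 years.
A 4 times gap closes after 2 halvings: 2 × 13.46 ≈ 27 years.

≈ 27 years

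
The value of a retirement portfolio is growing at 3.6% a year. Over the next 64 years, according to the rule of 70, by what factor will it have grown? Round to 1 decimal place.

Doubles every ≈ 19.44 years (70/3.6).
64 years is 3.29 doublings; 2^3.29 ≈ 9.8×.

approximately 9.8 times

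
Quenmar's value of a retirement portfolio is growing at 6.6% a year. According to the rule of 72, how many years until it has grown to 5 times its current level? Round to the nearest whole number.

25 years

One doubling takes 72/6.6 = 10.91 years.
Reaching 5× takes log₂(5) ≈ 2.32 doublings.
2.32 × 10.91 ≈ 25 years.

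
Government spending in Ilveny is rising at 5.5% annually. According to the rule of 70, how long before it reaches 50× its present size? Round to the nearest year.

around 72 years

One doubling takes 70/5.5 = 12.73 years.
Reaching 50× takes log₂(50) ≈ 5.64 doublings.
5.64 × 12.73 ≈ 72 years.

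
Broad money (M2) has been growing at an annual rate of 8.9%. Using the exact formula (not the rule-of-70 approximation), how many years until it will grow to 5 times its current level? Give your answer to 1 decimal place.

t = ln(5) / ln(1 + 0.089) = 1.6094 / 0.085260 ≈ 18.88.

18.9 years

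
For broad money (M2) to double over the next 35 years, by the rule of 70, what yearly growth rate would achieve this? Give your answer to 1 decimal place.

70 / 35 ≈ 2.00, so about 2.0% per year.

approximately 2.0%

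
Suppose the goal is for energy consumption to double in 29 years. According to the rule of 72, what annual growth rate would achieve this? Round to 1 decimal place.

72 / 29 ≈ 2.48, so about 2.5% annually.

roughly 2.5% annually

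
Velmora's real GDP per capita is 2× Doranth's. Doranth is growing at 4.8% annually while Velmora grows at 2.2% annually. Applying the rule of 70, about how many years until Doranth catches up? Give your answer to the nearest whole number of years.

What matters is the difference: 2.6 pp.
Rule of 70 on the gap: the ratio halves every 70/2.6 ≈ 26.92 years.
A 2× gap closes after 1 halving: 1 × 26.92 ≈ 27 years.

27 years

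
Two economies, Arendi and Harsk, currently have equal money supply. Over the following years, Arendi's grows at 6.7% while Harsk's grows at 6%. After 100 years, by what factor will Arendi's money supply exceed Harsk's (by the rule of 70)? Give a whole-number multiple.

Only the 0.7-point difference matters.
70/0.7 ≈ 100.00 years per doubling of the ratio; 100 years gives 1.00 doublings, so ≈ 2×.

2 times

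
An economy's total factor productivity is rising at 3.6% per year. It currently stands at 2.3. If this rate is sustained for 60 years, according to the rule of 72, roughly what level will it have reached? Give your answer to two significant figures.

approximately 18

Doubling time ≈ 72/3.6 = 20.00 years.
60 years is 60/20.00 ≈ 3.00 doublings, a factor of 2^3.00 ≈ 8.00.
2.3 × 8.00 ≈ 18.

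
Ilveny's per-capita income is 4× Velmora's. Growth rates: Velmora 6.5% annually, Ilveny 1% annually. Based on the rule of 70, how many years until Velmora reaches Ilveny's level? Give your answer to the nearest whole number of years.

What matters is the difference: 5.5 pp.
Rule of 70 on the gap: the ratio halves every 70/5.5 ≈ 12.73 years.
A 4× gap closes after 2 halvings: 2 × 12.73 ≈ 25 years.

around 25 years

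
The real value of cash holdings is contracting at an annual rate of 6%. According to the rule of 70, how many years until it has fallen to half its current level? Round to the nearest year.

Falling at 6%, it halves about every 70/6 = 11.67 years.

≈ 12 years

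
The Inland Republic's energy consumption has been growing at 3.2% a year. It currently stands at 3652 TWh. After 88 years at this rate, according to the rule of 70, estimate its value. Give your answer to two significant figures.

roughly 59000 TWh

It doubles every 70/3.2 ≈ 21.88 years, so 88 years is 4.02 doublings.
2^4.02 ≈ 16.22; 3652 × 16.22 ≈ 59000 TWh.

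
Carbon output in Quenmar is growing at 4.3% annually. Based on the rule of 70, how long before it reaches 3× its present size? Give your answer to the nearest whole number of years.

One doubling takes 70/4.3 = 16.28 years.
Reaching 3× takes log₂(3) ≈ 1.58 doublings.
1.58 × 16.28 ≈ 26 years.

26 years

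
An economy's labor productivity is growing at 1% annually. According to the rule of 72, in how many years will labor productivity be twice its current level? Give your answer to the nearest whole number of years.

roughly 72 years

At 1%, doubling takes about 72/1 = 72.00 years.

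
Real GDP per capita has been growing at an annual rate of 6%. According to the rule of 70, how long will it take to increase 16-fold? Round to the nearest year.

At 6% it doubles every 70/6 ≈ 11.67 years.
16 = 2^4, so 4 doublings → 47 years.

47 years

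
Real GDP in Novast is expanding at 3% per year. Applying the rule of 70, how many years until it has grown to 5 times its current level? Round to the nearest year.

At 3% it doubles every 70/3 ≈ 23.33 years.
Reaching 5× takes log₂(5) ≈ 2.32 doublings.
2.32 × 23.33 ≈ 54 years.

54 years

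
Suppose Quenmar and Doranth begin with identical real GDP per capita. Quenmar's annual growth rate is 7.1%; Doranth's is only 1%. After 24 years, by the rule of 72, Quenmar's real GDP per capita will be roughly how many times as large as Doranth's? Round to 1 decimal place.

around 4.1 times

Quenmar pulls ahead at 6.1 pp per year, so the ratio doubles every 72/6.1 ≈ 11.80 years.
In 24 years that's 2.03 doublings: 2^2.03 ≈ 4.1.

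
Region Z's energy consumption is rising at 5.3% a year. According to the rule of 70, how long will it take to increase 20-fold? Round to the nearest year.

57 years

At 5.3% it doubles every 70/5.3 ≈ 13.21 years.
20× is log₂ 20 ≈ 4.32 doublings, so ≈ 4.32 × 13.21 = 57 years.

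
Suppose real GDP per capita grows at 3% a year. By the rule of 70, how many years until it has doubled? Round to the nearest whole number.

≈ 23 years

70/3 ≈ 23.33, so it doubles roughly every 23 years.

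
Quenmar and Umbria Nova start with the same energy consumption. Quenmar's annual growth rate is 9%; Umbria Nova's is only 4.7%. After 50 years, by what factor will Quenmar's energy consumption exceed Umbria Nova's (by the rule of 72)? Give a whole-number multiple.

roughly 8 times

Rate gap = 9% − 4.7% = 4.3 points.
The ratio doubles every 72/4.3 ≈ 16.74 years.
50/16.74 ≈ 2.99 doublings → ratio ≈ 2^2.99 ≈ 8.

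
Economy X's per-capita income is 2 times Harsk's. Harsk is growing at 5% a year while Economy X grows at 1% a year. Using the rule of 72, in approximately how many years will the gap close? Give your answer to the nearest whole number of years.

What matters is the difference: 4 pp.
Rule of 72 on the gap: the ratio halves every 72/4 ≈ 18.00 years.
A 2 times gap closes after 1 halving: 1 × 18.00 ≈ 18 years.

≈ 18 years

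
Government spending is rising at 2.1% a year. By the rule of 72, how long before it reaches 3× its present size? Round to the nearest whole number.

At 2.1% it doubles every 72/2.1 ≈ 34.29 years.
Reaching 3× takes log₂(3) ≈ 1.58 doublings.
1.58 × 34.29 ≈ 54 years.

54 years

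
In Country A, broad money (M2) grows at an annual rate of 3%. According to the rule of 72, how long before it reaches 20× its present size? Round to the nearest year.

around 104 years

One doubling takes 72/3 = 24.00 years.
20× is log₂ 20 ≈ 4.32 doublings, so ≈ 4.32 × 24.00 = 104 years.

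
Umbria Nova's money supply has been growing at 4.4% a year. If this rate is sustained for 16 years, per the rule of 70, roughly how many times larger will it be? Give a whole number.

70/4.4 ≈ 15.91 years per doubling.
16 years fits 1 doubling: 2^1 = 2.

roughly 2 times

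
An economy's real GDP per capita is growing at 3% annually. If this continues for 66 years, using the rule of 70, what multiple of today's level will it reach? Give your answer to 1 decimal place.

about 7.1 times

Doubling time ≈ 70/3 = 23.33 years.
66 years / 23.33 ≈ 2.83 doublings → factor 2^2.83 ≈ 7.1.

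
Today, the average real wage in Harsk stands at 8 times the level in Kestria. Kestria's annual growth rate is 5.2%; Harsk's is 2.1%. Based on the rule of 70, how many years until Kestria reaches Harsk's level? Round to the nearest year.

The growth-rate gap is 5.2% − 2.1% = 3.1 percentage points.
So the ratio between them halves every 70/3.1 ≈ 22.58 years.
An 8 times gap closes after 3 halvings: 3 × 22.58 ≈ 68 years.

≈ 68 years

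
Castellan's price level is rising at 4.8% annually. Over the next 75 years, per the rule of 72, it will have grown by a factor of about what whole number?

32 times

72/4.8 ≈ 15.00 years per doubling.
75 years fits 5 doublings: 2^5 = 32.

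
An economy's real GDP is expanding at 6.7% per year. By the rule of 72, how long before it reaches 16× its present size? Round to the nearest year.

One doubling takes 72/6.7 = 10.75 years.
Getting to 16× needs 4 doublings: 4 × 10.75 ≈ 43 years.

roughly 43 years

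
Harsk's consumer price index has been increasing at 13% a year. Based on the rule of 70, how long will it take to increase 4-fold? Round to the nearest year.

around 11 years

Doubling time ≈ 70/13 = 5.38 years.
4 = 2^2, so 2 doublings → 11 years.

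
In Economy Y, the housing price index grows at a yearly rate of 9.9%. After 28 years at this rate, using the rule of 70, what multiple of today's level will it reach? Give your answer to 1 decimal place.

roughly 15.6 times

Doubling time ≈ 70/9.9 = 7.07 years.
28 years / 7.07 ≈ 3.96 doublings → factor 2^3.96 ≈ 15.6.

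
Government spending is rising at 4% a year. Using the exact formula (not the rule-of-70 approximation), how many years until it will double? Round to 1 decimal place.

17.7 years

t = ln(2) / ln(1 + 0.04) = 0.6931 / 0.039221 ≈ 17.67.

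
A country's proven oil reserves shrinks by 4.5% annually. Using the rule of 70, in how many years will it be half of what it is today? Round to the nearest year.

Halving time ≈ 70 / 4.5 = 15.56 → 16 years.

≈ 16 years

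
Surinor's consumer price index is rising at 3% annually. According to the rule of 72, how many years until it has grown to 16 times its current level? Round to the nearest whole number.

≈ 96 years

At 3% it doubles every 72/3 ≈ 24.00 years.
16× is 4 doublings, so 4 × 24.00 ≈ 96 years.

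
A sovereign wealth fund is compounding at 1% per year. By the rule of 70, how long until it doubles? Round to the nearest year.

Doubling time ≈ 70 / 1 = 70.00 years.

≈ 70 years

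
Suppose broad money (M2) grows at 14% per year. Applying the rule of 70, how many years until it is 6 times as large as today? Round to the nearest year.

around 13 years

At 14% it doubles every 70/14 ≈ 5.00 years.
Reaching 6× takes log₂(6) ≈ 2.58 doublings.
2.58 × 5.00 ≈ 13 years.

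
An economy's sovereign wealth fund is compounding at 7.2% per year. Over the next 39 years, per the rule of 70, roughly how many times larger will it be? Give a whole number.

70/7.2 ≈ 9.72 years per doubling.
39 years fits 4 doublings: 2^4 = 16.

approximately 16 times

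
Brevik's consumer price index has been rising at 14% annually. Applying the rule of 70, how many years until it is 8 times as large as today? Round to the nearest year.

Doubling time ≈ 70/14 = 5.00 years.
Getting to 8× needs 3 doublings: 3 × 5.00 ≈ 15 years.

around 15 years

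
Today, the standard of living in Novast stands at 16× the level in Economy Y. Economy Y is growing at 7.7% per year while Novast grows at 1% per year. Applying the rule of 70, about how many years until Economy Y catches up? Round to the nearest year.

The growth-rate gap is 7.7% − 1% = 6.7 percentage points.
So the ratio between them halves every 70/6.7 ≈ 10.45 years.
A 16× gap closes after 4 halvings: 4 × 10.45 ≈ 42 years.

about 42 years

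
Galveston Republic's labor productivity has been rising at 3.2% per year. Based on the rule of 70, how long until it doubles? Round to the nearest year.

70/3.2 ≈ 21.88, so it doubles roughly every 22 years.

approximately 22 years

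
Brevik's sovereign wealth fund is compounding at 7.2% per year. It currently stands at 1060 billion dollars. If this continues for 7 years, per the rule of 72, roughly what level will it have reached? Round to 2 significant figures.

1700 billion dollars

It doubles every 72/7.2 ≈ 10.00 years, so 7 years is 0.70 doublings.
2^0.70 ≈ 1.62; 1060 × 1.62 ≈ 1700 billion dollars.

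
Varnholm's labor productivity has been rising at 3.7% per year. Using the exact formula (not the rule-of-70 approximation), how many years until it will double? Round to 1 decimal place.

19.1 years

t = ln(2) / ln(1 + 0.037) = 0.6931 / 0.036332 ≈ 19.08.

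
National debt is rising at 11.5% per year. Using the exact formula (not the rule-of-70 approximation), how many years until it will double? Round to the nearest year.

t = ln(2) / ln(1 + 0.115) = 0.6931 / 0.108854 ≈ 6.37.
≈ 6 years.

6 years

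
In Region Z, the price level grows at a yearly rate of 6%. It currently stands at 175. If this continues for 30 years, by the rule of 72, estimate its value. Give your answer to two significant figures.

It doubles every 72/6 ≈ 12.00 years, so 30 years is 2.50 doublings.
2^2.50 ≈ 5.66; 175 × 5.66 ≈ 990.

roughly 990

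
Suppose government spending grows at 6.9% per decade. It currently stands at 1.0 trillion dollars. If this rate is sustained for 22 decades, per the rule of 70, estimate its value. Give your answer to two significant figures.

Doubling time ≈ 70/6.9 = 10.14 decades.
22 decades is 22/10.14 ≈ 2.17 doublings, a factor of 2^2.17 ≈ 4.50.
1.0 × 4.50 ≈ 4.5 trillion dollars.

4.5 trillion dollars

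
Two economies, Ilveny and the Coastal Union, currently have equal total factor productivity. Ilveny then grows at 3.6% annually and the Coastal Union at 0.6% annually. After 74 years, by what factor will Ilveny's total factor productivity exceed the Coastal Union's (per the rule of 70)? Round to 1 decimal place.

roughly 9.0 times

Ilveny pulls ahead at 3 pp per year, so the ratio doubles every 70/3 ≈ 23.33 years.
In 74 years that's 3.17 doublings: 2^3.17 ≈ 9.0.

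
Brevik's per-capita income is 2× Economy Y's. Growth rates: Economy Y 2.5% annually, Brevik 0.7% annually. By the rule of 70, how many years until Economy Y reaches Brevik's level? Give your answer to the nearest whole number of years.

What matters is the difference: 1.8 pp.
Rule of 70 on the gap: the ratio halves every 70/1.8 ≈ 38.89 years.
A 2× gap closes after 1 halving: 1 × 38.89 ≈ 39 years.

roughly 39 years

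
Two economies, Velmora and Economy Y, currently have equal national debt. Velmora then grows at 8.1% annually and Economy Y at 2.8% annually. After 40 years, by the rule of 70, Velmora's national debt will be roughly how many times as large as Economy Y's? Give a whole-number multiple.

roughly 8 times

Only the 5.3-point difference matters.
70/5.3 ≈ 13.21 years per doubling of the ratio; 40 years gives 3.03 doublings, so ≈ 8×.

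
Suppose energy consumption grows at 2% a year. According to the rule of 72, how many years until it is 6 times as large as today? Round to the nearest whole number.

One doubling takes 72/2 = 36.00 years.
6× is log₂ 6 ≈ 2.58 doublings, so ≈ 2.58 × 36.00 = 93 years.

roughly 93 years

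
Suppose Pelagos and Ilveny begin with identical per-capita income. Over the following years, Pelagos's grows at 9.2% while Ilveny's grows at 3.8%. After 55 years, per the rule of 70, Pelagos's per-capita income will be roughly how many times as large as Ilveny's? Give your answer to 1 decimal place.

about 18.9 times

Pelagos pulls ahead at 5.4 pp per year, so the ratio doubles every 70/5.4 ≈ 12.96 years.
In 55 years that's 4.24 doublings: 2^4.24 ≈ 18.9.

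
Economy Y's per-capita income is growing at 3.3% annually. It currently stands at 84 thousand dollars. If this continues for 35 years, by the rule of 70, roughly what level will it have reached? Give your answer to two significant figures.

It doubles every 70/3.3 ≈ 21.21 years, so 35 years is 1.65 doublings.
2^1.65 ≈ 3.14; 84 × 3.14 ≈ 260 thousand dollars.

260 thousand dollars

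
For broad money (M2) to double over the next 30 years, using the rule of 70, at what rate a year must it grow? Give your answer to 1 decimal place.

70 / 30 ≈ 2.33, so about 2.3% a year.

approximately 2.3%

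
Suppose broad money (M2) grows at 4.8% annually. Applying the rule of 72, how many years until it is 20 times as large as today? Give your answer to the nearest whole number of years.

≈ 65 years

At 4.8% it doubles every 72/4.8 ≈ 15.00 years.
Reaching 20× takes log₂(20) ≈ 4.32 doublings.
4.32 × 15.00 ≈ 65 years.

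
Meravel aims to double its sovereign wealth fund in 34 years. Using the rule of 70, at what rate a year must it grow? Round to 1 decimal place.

70 / 34 ≈ 2.06, so about 2.1% a year.

2.1% a year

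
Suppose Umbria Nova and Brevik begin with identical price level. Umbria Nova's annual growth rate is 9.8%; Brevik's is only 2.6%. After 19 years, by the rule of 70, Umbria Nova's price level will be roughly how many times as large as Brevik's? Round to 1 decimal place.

roughly 3.9 times

Umbria Nova pulls ahead at 7.2 pp per year, so the ratio doubles every 70/7.2 ≈ 9.72 years.
In 19 years that's 1.95 doublings: 2^1.95 ≈ 3.9.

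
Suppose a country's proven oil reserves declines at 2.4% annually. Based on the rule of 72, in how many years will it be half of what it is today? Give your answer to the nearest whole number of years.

roughly 30 years

The rule works in reverse for decay: 72/2.4 ≈ 30.00 years to halve.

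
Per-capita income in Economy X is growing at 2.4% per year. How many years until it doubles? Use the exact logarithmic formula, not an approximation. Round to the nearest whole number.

29 years

t = ln(2) / ln(1 + 0.024) = 0.6931 / 0.023717 ≈ 29.22.
≈ 29 years.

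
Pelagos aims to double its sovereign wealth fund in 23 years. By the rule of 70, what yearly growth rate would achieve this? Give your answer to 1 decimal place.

70 / 23 ≈ 3.04, so about 3.0% per year.

3.0%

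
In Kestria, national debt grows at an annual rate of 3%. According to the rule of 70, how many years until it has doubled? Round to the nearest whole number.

Doubling time ≈ 70 / 3 = 23.33 years.

approximately 23 years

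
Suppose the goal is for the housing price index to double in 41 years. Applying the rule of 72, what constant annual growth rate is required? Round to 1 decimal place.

72 / 41 ≈ 1.76, so about 1.8% annually.

1.8% annually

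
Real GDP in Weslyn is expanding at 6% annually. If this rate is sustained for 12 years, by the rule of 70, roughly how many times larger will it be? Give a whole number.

roughly 2 times

At 6% one doubling takes ≈ 11.67 years; 12 years is 1 of them, so ×2.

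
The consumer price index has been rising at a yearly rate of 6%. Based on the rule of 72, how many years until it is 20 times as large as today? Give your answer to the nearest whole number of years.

One doubling takes 72/6 = 12.00 years.
Reaching 20× takes log₂(20) ≈ 4.32 doublings.
4.32 × 12.00 ≈ 52 years.

around 52 years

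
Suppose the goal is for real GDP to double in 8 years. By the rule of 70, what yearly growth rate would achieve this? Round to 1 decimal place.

around 8.8%

70 / 8 ≈ 8.75, so about 8.8% per year.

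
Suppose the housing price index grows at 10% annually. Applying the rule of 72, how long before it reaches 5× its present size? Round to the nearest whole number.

At 10% it doubles every 72/10 ≈ 7.20 years.
Reaching 5× takes log₂(5) ≈ 2.32 doublings.
2.32 × 7.20 ≈ 17 years.

roughly 17 years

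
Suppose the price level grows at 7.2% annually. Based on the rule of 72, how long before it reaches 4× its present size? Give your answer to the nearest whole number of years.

Doubling time ≈ 72/7.2 = 10.00 years.
4× is 2 doublings, so 2 × 10.00 ≈ 20 years.

20 years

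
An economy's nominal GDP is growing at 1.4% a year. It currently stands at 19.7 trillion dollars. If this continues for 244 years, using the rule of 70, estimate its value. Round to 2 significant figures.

580 trillion dollars

It doubles every 70/1.4 ≈ 50.00 years, so 244 years is 4.88 doublings.
2^4.88 ≈ 29.45; 19.7 × 29.45 ≈ 580 trillion dollars.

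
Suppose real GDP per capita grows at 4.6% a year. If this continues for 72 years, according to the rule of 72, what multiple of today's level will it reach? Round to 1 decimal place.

approximately 24.3 times

Doubling time ≈ 72/4.6 = 15.65 years.
72 years / 15.65 ≈ 4.60 doublings → factor 2^4.60 ≈ 24.3.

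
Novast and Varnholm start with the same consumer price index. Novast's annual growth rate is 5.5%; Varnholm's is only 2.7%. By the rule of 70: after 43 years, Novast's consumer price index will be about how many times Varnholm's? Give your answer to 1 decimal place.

Only the 2.8-point difference matters.
70/2.8 ≈ 25.00 years per doubling of the ratio; 43 years gives 1.72 doublings, so ≈ 3.3×.

3.3 times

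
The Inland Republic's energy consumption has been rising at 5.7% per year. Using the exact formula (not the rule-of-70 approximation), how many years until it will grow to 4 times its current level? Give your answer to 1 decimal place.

t = ln(4) / ln(1 + 0.057) = 1.3863 / 0.055435 ≈ 25.01.

25.0 years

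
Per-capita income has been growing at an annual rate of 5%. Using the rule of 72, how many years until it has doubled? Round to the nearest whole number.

14 years

Doubling time ≈ 72 / 5 = 14.40 years.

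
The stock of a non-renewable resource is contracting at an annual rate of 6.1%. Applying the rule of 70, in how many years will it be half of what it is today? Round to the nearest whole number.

approximately 11 years

The rule works in reverse for decay: 70/6.1 ≈ 11.48 years to halve.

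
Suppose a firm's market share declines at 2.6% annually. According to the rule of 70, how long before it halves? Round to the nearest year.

roughly 27 years

Halving time ≈ 70 / 2.6 = 26.92 → 27 years.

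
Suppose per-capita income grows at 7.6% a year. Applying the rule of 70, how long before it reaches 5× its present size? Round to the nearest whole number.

around 21 years

One doubling takes 70/7.6 = 9.21 years.
5× is log₂ 5 ≈ 2.32 doublings, so ≈ 2.32 × 9.21 = 21 years.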